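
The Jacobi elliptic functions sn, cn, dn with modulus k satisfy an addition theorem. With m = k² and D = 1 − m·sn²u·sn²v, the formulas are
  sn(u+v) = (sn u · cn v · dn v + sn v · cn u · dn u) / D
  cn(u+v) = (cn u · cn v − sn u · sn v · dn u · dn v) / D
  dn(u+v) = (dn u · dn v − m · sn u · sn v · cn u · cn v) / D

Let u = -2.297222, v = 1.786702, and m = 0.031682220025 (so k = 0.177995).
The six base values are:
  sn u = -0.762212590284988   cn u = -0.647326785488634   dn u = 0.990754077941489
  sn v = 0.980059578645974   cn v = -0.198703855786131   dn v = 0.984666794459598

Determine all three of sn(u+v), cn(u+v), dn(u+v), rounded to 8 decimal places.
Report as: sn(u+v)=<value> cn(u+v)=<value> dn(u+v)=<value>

sn(u+v)=-0.48804926 cn(u+v)=0.87281609 dn(u+v)=0.99621963

m = k² = 0.031682220025
D = 1 − m·sn²u·sn²v = 0.9823203852446024
sn(u+v) = (sn u·cn v·dn v + sn v·cn u·dn u)/D = -0.4794207332975042/0.9823203852446024 = -0.4880492561274967
cn(u+v) = (cn u·cn v − sn u·sn v·dn u·dn v)/D = 0.8573850358803724/0.9823203852446024 = 0.8728160880697589
dn(u+v) = (dn u·dn v − m·sn u·sn v·cn u·cn v)/D = 0.9786068482793766/0.9823203852446024 = 0.9962196275054384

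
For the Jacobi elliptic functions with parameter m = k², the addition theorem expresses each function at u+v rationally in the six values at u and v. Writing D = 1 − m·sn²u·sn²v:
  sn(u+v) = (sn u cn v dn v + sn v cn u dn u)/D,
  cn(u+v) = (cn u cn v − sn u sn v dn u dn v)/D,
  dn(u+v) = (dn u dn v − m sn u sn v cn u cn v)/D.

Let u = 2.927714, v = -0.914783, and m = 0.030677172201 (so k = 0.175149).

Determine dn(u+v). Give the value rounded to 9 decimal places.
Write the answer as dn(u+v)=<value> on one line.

sn u = 0.2360789897488853, cn u = -0.9717338681959921, dn u = 0.999144764427919
sn v = -0.7904086409215794, cn v = 0.6125799379317787, dn v = 0.9903709228914899
m = k² = 0.030677172201
D = 1 − m·sn²u·sn²v = 0.9989318472595767
dn(u+v) = (dn u·dn v − m·sn u·sn v·cn u·cn v)/D = 0.9861164335412077/0.9989318472595767 = 0.9871708828249632

dn(u+v)=0.987170883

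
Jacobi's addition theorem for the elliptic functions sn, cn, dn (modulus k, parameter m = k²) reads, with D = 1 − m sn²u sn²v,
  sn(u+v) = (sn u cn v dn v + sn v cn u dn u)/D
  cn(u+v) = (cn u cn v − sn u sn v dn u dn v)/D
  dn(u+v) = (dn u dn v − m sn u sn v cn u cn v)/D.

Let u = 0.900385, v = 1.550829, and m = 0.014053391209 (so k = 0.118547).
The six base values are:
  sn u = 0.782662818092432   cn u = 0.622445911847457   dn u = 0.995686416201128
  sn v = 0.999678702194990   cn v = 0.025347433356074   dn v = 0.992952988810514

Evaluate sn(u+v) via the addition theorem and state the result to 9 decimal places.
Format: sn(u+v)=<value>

sn(u+v)=0.644807804

m = k² = 0.014053391209
D = 1 − m·sn²u·sn²v = 0.9913969703420107
sn(u+v) = (sn u·cn v·dn v + sn v·cn u·dn u)/D = 0.6392605029523662/0.9913969703420107 = 0.6448078036105305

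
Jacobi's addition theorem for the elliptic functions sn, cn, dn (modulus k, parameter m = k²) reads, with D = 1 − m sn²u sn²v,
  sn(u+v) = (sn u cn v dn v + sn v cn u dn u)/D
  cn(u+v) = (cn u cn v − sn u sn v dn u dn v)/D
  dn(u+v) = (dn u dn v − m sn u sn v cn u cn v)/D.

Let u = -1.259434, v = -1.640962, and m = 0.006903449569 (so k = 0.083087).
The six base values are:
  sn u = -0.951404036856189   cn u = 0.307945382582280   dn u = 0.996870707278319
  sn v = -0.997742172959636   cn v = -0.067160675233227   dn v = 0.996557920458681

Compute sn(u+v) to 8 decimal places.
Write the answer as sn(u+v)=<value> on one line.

m = k² = 0.006903449569
D = 1 − m·sn²u·sn²v = 0.9937793925620626
sn(u+v) = (sn u·cn v·dn v + sn v·cn u·dn u)/D = -0.2426116204905396/0.9937793925620626 = -0.2441302589954724

sn(u+v)=-0.24413026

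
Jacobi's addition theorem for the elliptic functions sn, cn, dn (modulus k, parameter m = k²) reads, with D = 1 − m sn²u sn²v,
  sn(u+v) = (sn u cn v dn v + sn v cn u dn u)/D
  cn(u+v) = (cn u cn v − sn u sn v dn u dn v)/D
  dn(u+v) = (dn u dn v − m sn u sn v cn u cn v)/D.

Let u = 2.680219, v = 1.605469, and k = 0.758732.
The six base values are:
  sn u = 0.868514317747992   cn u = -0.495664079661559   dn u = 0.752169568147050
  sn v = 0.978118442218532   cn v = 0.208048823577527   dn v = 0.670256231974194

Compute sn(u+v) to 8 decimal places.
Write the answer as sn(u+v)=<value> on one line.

sn(u+v)=-0.41664970

m = k² = 0.575674247824
D = 1 − m·sn²u·sn²v = 0.5845548800400312
sn(u+v) = (sn u·cn v·dn v + sn v·cn u·dn u)/D = -0.2435546137642424/0.5845548800400312 = -0.4166496971979148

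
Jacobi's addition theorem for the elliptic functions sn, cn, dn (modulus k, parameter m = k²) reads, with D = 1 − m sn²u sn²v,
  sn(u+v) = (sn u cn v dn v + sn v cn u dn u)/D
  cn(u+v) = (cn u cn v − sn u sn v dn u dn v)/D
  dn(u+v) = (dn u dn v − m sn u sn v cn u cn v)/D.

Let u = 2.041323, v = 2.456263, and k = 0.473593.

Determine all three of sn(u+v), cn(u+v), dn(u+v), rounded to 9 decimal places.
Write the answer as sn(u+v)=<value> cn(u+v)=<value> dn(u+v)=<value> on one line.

sn(u+v)=-0.895508886 cn(u+v)=-0.445043632 dn(u+v)=0.905612209

sn u = 0.9470642185726851, cn u = -0.3210441806034014, dn u = 0.8937712975953465
sn v = 0.7615123713519803, cn v = -0.6481503747417598, dn v = 0.9327024139423204
m = k² = 0.224290329649
D = 1 − m·sn²u·sn²v = 0.883339634456947
sn(u+v) = (sn u·cn v·dn v + sn v·cn u·dn u)/D = -0.7910384921496296/0.883339634456947 = -0.8955088861555933
cn(u+v) = (cn u·cn v − sn u·sn v·dn u·dn v)/D = -0.3931246796376097/0.883339634456947 = -0.4450436324860391
dn(u+v) = (dn u·dn v − m·sn u·sn v·cn u·cn v)/D = 0.79996315768885/0.883339634456947 = 0.9056122090351413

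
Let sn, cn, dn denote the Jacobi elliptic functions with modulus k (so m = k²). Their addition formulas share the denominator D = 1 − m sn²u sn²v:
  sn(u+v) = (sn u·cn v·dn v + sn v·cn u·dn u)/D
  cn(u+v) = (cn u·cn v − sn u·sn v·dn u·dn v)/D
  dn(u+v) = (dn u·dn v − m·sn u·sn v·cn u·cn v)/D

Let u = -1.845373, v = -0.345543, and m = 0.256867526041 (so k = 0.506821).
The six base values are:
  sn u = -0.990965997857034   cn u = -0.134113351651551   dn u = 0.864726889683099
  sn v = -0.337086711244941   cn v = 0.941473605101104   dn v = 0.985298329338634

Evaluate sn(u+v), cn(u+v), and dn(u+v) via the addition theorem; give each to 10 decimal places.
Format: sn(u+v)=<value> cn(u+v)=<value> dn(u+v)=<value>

m = k² = 0.256867526041
D = 1 − m·sn²u·sn²v = 0.9713377702311759
sn(u+v) = (sn u·cn v·dn v + sn v·cn u·dn u)/D = -0.8801597123509181/0.9713377702311759 = -0.9061314604717187
cn(u+v) = (cn u·cn v − sn u·sn v·dn u·dn v)/D = -0.4108721755388428/0.9713377702311759 = -0.4229961895140311
dn(u+v) = (dn u·dn v − m·sn u·sn v·cn u·cn v)/D = 0.8628479827329779/0.9713377702311759 = 0.8883088964280904

sn(u+v)=-0.9061314605 cn(u+v)=-0.4229961895 dn(u+v)=0.8883088964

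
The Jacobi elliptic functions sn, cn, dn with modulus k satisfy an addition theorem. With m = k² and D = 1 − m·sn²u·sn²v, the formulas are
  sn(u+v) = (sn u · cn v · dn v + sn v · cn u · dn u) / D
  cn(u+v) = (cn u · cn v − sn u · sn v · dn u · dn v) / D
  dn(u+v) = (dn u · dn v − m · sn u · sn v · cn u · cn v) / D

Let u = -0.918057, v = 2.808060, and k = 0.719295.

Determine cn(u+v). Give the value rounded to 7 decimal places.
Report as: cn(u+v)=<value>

sn u = -0.7592685035079348, cn u = 0.6507774885326175, dn u = 0.8376951970719892
sn v = 0.7657947012228349, cn v = -0.6430851231205936, dn v = 0.8346159462289599
m = k² = 0.517385297025
D = 1 − m·sn²u·sn²v = 0.8250839884566304
cn(u+v) = (cn u·cn v − sn u·sn v·dn u·dn v)/D = -0.01198669902536993/0.8250839884566304 = -0.01452785315564271

cn(u+v)=-0.0145279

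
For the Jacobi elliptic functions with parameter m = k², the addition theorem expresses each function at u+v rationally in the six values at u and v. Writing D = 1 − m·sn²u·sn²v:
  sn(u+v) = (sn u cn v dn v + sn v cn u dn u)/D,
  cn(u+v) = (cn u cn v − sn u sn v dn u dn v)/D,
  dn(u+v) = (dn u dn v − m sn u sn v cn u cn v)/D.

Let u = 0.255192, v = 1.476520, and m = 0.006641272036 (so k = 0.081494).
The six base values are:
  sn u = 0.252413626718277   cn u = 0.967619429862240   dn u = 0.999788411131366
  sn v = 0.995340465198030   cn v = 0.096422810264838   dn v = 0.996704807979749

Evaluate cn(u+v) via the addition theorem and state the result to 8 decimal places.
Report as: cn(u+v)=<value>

cn(u+v)=-0.15712192

m = k² = 0.006641272036
D = 1 − m·sn²u·sn²v = 0.9995808010514045
cn(u+v) = (cn u·cn v − sn u·sn v·dn u·dn v)/D = -0.1570560522634281/0.9995808010514045 = -0.1571219176060899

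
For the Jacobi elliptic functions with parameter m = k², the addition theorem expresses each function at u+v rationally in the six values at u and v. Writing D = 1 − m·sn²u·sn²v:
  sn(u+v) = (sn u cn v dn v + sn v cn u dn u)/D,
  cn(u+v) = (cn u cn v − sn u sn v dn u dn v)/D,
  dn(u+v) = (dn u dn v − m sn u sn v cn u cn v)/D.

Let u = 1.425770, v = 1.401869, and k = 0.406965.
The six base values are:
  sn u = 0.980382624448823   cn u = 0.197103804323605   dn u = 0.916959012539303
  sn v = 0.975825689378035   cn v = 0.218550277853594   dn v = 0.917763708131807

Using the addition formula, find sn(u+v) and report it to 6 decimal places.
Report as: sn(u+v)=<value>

sn(u+v)=0.439654

m = k² = 0.165620511225
D = 1 − m·sn²u·sn²v = 0.8484172345183194
sn(u+v) = (sn u·cn v·dn v + sn v·cn u·dn u)/D = 0.3730096479302232/0.8484172345183194 = 0.43965354869529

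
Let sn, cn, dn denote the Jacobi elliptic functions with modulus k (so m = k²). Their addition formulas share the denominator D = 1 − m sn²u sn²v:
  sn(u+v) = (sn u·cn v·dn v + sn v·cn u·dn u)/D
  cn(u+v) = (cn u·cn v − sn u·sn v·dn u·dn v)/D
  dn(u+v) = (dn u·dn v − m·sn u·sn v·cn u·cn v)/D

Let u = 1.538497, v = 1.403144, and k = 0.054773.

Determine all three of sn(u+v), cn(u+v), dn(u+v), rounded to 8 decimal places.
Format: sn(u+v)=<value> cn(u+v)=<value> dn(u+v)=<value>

sn(u+v)=0.20093059 cn(u+v)=-0.97960548 dn(u+v)=0.99993944

sn u = 0.9994412960314048, cn u = 0.03342298291693792, dn u = 0.998500510690624
sn v = 0.9858237786032543, cn v = 0.1677840205156671, dn v = 0.9985411234389814
m = k² = 0.003000081529
D = 1 − m·sn²u·sn²v = 0.9970876322309651
sn(u+v) = (sn u·cn v·dn v + sn v·cn u·dn u)/D = 0.2003454038813483/0.9970876322309651 = 0.2009305876486294
cn(u+v) = (cn u·cn v − sn u·sn v·dn u·dn v)/D = -0.976752509846569/0.9970876322309651 = -0.9796054812766089
dn(u+v) = (dn u·dn v − m·sn u·sn v·cn u·cn v)/D = 0.9970272454817618/0.9970876322309651 = 0.999939436868685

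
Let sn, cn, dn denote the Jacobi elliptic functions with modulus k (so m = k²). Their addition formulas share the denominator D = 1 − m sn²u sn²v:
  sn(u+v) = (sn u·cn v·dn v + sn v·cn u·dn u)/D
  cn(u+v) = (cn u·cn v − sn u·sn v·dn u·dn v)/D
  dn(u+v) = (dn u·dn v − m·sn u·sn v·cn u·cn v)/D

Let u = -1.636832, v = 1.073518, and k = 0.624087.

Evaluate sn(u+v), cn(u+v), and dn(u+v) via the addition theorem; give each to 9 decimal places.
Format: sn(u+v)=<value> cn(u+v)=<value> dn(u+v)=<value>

sn u = -0.9945549036582006, cn u = 0.1042139319353572, dn u = 0.7840570328337415
sn v = 0.8468744449636759, cn v = 0.5317928868154085, dn v = 0.8489187757452087
m = k² = 0.389484583569
D = 1 − m·sn²u·sn²v = 0.7236968385292764
sn(u+v) = (sn u·cn v·dn v + sn v·cn u·dn u)/D = -0.3797929550534315/0.7236968385292764 = -0.5247956531429112
cn(u+v) = (cn u·cn v − sn u·sn v·dn u·dn v)/D = 0.6160311886496103/0.7236968385292764 = 0.8512282434472585
dn(u+v) = (dn u·dn v − m·sn u·sn v·cn u·cn v)/D = 0.6837812592875564/0.7236968385292764 = 0.9448448893008322

sn(u+v)=-0.524795653 cn(u+v)=0.851228243 dn(u+v)=0.944844889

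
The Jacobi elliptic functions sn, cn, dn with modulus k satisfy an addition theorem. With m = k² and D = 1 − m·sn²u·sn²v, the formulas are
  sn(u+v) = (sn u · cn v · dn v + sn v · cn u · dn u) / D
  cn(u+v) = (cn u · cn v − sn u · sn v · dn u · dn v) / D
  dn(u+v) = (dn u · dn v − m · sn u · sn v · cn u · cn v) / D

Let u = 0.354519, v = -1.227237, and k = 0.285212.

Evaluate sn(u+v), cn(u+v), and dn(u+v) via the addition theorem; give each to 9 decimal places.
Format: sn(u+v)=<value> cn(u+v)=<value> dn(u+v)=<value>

sn u = 0.3465870556527328, cn u = 0.9380178105206582, dn u = 0.9951022670292955
sn v = -0.9351651241821161, cn v = 0.354212069971433, dn v = 0.9637739742044651
m = k² = 0.081345884944
D = 1 − m·sn²u·sn²v = 0.9914545119864053
sn(u+v) = (sn u·cn v·dn v + sn v·cn u·dn u)/D = -0.7545872245284942/0.9914545119864053 = -0.7610911195680161
cn(u+v) = (cn u·cn v − sn u·sn v·dn u·dn v)/D = 0.643101990291264/0.9914545119864053 = 0.648644978177357
dn(u+v) = (dn u·dn v − m·sn u·sn v·cn u·cn v)/D = 0.96781379901708/0.9914545119864053 = 0.9761555243498156

sn(u+v)=-0.761091120 cn(u+v)=0.648644978 dn(u+v)=0.976155524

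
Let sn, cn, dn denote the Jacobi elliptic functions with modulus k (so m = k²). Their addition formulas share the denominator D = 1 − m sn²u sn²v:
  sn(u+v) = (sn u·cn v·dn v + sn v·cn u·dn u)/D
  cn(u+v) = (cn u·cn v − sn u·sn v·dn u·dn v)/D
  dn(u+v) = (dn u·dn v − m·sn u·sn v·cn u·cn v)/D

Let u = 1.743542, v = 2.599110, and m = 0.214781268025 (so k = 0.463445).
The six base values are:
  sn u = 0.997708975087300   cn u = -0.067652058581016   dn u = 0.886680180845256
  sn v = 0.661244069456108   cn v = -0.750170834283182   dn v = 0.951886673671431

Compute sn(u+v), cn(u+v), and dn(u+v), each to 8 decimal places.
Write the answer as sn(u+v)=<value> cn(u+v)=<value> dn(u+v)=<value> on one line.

sn(u+v)=-0.82966562 cn(u+v)=-0.55826065 dn(u+v)=0.92312317

m = k² = 0.214781268025
D = 1 − m·sn²u·sn²v = 0.9065180549554089
sn(u+v) = (sn u·cn v·dn v + sn v·cn u·dn u)/D = -0.7521068650347103/0.9065180549554089 = -0.8296656210247307
cn(u+v) = (cn u·cn v − sn u·sn v·dn u·dn v)/D = -0.5060733618041932/0.9065180549554089 = -0.5582606535388715
dn(u+v) = (dn u·dn v − m·sn u·sn v·cn u·cn v)/D = 0.8368278165740981/0.9065180549554089 = 0.9231231656111484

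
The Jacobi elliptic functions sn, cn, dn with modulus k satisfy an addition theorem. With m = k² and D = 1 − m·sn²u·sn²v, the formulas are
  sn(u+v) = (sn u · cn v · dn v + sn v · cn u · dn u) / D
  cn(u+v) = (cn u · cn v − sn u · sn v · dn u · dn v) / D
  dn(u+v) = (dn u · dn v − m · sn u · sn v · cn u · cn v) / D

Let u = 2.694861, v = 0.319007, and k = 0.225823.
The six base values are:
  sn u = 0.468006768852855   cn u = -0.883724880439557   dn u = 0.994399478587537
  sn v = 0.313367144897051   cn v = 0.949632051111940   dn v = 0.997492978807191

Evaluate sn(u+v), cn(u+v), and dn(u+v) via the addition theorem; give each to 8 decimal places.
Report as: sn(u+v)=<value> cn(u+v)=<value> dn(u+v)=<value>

m = k² = 0.050996027329
D = 1 − m·sn²u·sn²v = 0.9989031492527704
sn(u+v) = (sn u·cn v·dn v + sn v·cn u·dn u)/D = 0.1679406334679881/0.9989031492527704 = 0.1681250415454352
cn(u+v) = (cn u·cn v − sn u·sn v·dn u·dn v)/D = -0.9846844394106537/0.9989031492527704 = -0.9857656772303171
dn(u+v) = (dn u·dn v − m·sn u·sn v·cn u·cn v)/D = 0.998182952548123/0.9989031492527704 = 0.9992790124796521

sn(u+v)=0.16812504 cn(u+v)=-0.98576568 dn(u+v)=0.99927901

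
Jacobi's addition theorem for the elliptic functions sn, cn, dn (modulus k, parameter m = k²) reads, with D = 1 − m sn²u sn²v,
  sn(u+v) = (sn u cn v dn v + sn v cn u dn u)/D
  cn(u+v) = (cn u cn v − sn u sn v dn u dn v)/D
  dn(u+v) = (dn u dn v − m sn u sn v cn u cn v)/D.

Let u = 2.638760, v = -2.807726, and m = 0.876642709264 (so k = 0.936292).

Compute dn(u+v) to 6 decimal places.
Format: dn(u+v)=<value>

sn u = 0.9984296084523029, cn u = -0.056020683374813, dn u = 0.3551175487404297
sn v = -0.9931630483890285, cn v = -0.1167354244204058, dn v = 0.3678361599912845
m = k² = 0.876642709264
D = 1 − m·sn²u·sn²v = 0.1380171324797604
dn(u+v) = (dn u·dn v − m·sn u·sn v·cn u·cn v)/D = 0.1363098297709266/0.1380171324797604 = 0.9876297769837807

dn(u+v)=0.987630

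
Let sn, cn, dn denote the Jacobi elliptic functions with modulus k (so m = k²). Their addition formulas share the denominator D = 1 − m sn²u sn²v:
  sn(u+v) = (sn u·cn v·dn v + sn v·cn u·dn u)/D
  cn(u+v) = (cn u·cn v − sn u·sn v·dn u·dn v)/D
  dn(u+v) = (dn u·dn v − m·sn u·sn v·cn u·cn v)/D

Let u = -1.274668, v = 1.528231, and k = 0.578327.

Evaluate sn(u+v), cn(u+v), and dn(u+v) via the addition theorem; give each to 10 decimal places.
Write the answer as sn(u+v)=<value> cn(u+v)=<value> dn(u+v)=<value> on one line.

sn(u+v)=0.2499869314 cn(u+v)=0.9682492108 dn(u+v)=0.9894939631

sn u = -0.9288344269974613, cn u = 0.3704950839407963, dn u = 0.8434739838201492
sn v = 0.9857927230786927, cn v = 0.1679663868906394, dn v = 0.8215679904163641
m = k² = 0.334462118929
D = 1 − m·sn²u·sn²v = 0.7195891842522455
sn(u+v) = (sn u·cn v·dn v + sn v·cn u·dn u)/D = 0.1798878920200874/0.7195891842522455 = 0.249986931372539
cn(u+v) = (cn u·cn v − sn u·sn v·dn u·dn v)/D = 0.6967416597257419/0.7195891842522455 = 0.9682492107628808
dn(u+v) = (dn u·dn v − m·sn u·sn v·cn u·cn v)/D = 0.7120291537219735/0.7195891842522455 = 0.9894939630893314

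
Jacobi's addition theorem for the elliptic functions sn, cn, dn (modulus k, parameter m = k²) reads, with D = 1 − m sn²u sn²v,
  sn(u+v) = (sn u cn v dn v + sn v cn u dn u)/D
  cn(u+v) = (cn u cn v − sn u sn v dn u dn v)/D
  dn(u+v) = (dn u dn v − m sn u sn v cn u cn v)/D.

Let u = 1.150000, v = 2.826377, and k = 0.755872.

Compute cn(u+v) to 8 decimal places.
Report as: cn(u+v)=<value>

cn(u+v)=-0.99068102

sn u = 0.8621192656407879, cn u = 0.5067054092971462, dn u = 0.7585182356977348
sn v = 0.8035280996636585, cn v = -0.5952668250884721, dn v = 0.7944233730419851
m = k² = 0.571342480384
D = 1 − m·sn²u·sn²v = 0.7258215265389297
cn(u+v) = (cn u·cn v − sn u·sn v·dn u·dn v)/D = -0.719057612173159/0.7258215265389297 = -0.990681022650259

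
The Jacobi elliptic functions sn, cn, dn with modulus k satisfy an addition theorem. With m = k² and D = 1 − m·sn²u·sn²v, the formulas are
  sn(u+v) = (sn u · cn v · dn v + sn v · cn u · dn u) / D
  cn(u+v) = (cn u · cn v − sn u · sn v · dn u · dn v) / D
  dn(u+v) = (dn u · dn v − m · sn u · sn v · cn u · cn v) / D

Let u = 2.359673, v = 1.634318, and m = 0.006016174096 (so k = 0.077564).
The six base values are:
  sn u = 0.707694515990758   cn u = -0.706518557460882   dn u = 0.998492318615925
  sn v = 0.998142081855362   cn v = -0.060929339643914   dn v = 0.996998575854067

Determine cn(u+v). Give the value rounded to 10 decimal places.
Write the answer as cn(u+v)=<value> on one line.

m = k² = 0.006016174096
D = 1 − m·sn²u·sn²v = 0.9969980960821634
cn(u+v) = (cn u·cn v − sn u·sn v·dn u·dn v)/D = -0.6601500243494164/0.9969980960821634 = -0.6621376980994885

cn(u+v)=-0.6621376981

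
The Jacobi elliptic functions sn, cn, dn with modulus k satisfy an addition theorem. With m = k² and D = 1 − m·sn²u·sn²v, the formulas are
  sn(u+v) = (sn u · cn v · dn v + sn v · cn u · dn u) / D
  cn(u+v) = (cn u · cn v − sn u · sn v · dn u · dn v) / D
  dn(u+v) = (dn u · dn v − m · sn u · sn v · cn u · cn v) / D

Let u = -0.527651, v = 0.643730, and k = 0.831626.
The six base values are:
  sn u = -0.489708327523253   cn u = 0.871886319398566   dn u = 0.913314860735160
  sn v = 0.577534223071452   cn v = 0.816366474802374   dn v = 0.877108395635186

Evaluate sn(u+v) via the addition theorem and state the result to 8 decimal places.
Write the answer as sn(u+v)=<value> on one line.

m = k² = 0.691601803876
D = 1 − m·sn²u·sn²v = 0.9446794429288682
sn(u+v) = (sn u·cn v·dn v + sn v·cn u·dn u)/D = 0.1092427141294421/0.9446794429288682 = 0.1156399823740716

sn(u+v)=0.11563998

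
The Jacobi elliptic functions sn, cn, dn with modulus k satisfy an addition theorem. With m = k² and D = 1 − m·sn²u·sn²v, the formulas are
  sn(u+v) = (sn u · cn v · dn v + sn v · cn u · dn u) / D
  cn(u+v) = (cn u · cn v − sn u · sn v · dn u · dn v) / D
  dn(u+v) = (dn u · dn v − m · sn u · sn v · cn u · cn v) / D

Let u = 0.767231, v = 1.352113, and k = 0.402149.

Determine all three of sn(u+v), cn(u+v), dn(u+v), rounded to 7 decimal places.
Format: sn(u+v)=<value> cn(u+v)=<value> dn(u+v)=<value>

sn u = 0.6863375045260092, cn u = 0.7272831841043833, dn u = 0.9611547806725838
sn v = 0.9651128616716477, cn v = 0.2618342304511827, dn v = 0.9216091949217266
m = k² = 0.161723818201
D = 1 − m·sn²u·sn²v = 0.9290412991662265
sn(u+v) = (sn u·cn v·dn v + sn v·cn u·dn u)/D = 0.8402637965397792/0.9290412991662265 = 0.9044418125371594
cn(u+v) = (cn u·cn v − sn u·sn v·dn u·dn v)/D = -0.3963262390771351/0.9290412991662265 = -0.4265970085859697
dn(u+v) = (dn u·dn v − m·sn u·sn v·cn u·cn v)/D = 0.8654095710767188/0.9290412991662265 = 0.9315081814483228

sn(u+v)=0.9044418 cn(u+v)=-0.4265970 dn(u+v)=0.9315082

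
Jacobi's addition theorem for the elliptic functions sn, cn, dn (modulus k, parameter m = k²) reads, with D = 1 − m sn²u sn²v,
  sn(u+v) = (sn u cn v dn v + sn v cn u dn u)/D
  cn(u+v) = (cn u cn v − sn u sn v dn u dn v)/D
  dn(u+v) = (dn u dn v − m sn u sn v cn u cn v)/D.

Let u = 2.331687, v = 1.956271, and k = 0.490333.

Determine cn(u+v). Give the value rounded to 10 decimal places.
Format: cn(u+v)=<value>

cn(u+v)=-0.6215999459

sn u = 0.8383670686046259, cn u = -0.5451060981857445, dn u = 0.9115997054606315
sn v = 0.9711044756388877, cn v = -0.2386547661248795, dn v = 0.8793561857768197
m = k² = 0.240426450889
D = 1 − m·sn²u·sn²v = 0.8406388047603957
cn(u+v) = (cn u·cn v − sn u·sn v·dn u·dn v)/D = -0.5225410355626099/0.8406388047603957 = -0.6215999459025067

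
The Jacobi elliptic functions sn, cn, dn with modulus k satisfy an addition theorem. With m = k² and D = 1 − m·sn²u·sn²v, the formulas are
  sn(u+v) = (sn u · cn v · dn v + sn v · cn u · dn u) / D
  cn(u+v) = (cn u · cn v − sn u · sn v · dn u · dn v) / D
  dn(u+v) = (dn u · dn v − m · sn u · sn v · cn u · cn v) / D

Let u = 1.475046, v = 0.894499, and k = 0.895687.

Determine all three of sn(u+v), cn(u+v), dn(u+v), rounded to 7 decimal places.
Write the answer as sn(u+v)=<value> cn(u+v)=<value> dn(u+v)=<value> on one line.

sn u = 0.929014351181215, cn u = 0.3700436937705412, dn u = 0.5546165128651181
sn v = 0.7271029049354773, cn v = 0.6865284885817851, dn v = 0.758857572545944
m = k² = 0.802255201969
D = 1 − m·sn²u·sn²v = 0.6339426367188064
sn(u+v) = (sn u·cn v·dn v + sn v·cn u·dn u)/D = 0.6332204604797154/0.6339426367188064 = 0.9988608176871824
cn(u+v) = (cn u·cn v − sn u·sn v·dn u·dn v)/D = -0.03025086907594215/0.6339426367188064 = -0.04771862203892168
dn(u+v) = (dn u·dn v − m·sn u·sn v·cn u·cn v)/D = 0.2832039569443744/0.6339426367188064 = 0.4467343581908236

sn(u+v)=0.9988608 cn(u+v)=-0.0477186 dn(u+v)=0.4467344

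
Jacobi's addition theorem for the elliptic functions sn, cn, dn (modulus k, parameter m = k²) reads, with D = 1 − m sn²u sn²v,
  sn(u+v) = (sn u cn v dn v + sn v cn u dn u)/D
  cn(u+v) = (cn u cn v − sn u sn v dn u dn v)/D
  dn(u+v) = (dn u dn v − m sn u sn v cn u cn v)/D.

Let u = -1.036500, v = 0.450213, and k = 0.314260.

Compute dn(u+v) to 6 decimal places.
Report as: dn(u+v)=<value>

sn u = -0.8530208161047912, cn u = 0.5218768890187761, dn u = 0.9633993474360618
sn v = 0.4338593597102629, cn v = 0.9009806079998619, dn v = 0.9906614651300288
m = k² = 0.0987593476
D = 1 − m·sn²u·sn²v = 0.9864731892828468
dn(u+v) = (dn u·dn v − m·sn u·sn v·cn u·cn v)/D = 0.9715884315030528/0.9864731892828468 = 0.9849111380405432

dn(u+v)=0.984911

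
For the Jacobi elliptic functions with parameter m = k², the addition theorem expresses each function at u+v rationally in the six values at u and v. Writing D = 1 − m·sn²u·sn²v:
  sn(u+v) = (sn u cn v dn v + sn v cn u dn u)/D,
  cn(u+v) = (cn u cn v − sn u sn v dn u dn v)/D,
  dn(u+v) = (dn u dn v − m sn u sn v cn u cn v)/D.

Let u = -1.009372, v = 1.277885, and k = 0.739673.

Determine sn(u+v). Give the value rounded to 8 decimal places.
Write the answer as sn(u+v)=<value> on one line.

sn(u+v)=0.26362303

sn u = -0.8037308263311691, cn u = 0.5949930745857603, dn u = 0.8040970949435731
sn v = 0.9088665568538181, cn v = 0.4170870194967537, dn v = 0.740311450294383
m = k² = 0.547116146929
D = 1 − m·sn²u·sn²v = 0.7080550080171366
sn(u+v) = (sn u·cn v·dn v + sn v·cn u·dn u)/D = 0.1866596085169415/0.7080550080171366 = 0.2636230326788734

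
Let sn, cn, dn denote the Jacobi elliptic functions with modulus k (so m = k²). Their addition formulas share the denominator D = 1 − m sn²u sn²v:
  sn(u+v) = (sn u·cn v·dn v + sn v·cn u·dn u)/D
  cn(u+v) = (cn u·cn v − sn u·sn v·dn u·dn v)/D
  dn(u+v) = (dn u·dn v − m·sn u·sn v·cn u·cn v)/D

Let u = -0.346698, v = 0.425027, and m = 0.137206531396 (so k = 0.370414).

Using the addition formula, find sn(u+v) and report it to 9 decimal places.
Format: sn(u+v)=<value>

sn(u+v)=0.078237985

sn u = -0.3389196738549361, cn u = 0.9408153137965303, dn u = 0.9920884838271165
sn v = 0.4108036489656359, cn v = 0.911723840862198, dn v = 0.9883547315766226
m = k² = 0.137206531396
D = 1 − m·sn²u·sn²v = 0.9973402738073497
sn(u+v) = (sn u·cn v·dn v + sn v·cn u·dn u)/D = 0.07802989365234827/0.9973402738073497 = 0.07823798527103382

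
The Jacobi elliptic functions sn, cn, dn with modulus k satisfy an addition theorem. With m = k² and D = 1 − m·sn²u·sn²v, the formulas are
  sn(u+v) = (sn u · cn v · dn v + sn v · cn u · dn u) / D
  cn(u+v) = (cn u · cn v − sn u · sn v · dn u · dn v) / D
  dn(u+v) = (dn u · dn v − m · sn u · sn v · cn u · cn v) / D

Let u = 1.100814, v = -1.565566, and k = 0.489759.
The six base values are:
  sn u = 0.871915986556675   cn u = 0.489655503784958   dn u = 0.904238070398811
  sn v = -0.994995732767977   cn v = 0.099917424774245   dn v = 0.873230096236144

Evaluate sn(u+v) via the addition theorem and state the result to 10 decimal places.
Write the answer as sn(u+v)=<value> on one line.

sn(u+v)=-0.4447695519

m = k² = 0.239863878081
D = 1 − m·sn²u·sn²v = 0.8194670127459034
sn(u+v) = (sn u·cn v·dn v + sn v·cn u·dn u)/D = -0.3644739760927674/0.8194670127459034 = -0.4447695519450785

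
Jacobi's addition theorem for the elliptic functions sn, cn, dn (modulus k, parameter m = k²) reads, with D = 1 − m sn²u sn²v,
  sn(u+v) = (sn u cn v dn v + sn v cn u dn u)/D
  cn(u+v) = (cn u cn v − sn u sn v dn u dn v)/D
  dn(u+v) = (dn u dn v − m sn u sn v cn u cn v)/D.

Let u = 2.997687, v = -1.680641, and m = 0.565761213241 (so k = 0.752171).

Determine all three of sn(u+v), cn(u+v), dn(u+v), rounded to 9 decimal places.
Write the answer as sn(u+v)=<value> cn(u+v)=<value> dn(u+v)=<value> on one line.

sn u = 0.7061794222593022, cn u = -0.7080329254897107, dn u = 0.8472667191415103
sn v = -0.9880583366381637, cn v = 0.1540802498694273, dn v = 0.6690817343440965
m = k² = 0.565761213241
D = 1 − m·sn²u·sn²v = 0.7245590798557186
sn(u+v) = (sn u·cn v·dn v + sn v·cn u·dn u)/D = 0.665530664045667/0.7245590798557186 = 0.9185319493590421
cn(u+v) = (cn u·cn v − sn u·sn v·dn u·dn v)/D = 0.2864520822341829/0.7245590798557186 = 0.3953467566664461
dn(u+v) = (dn u·dn v − m·sn u·sn v·cn u·cn v)/D = 0.5238250123910067/0.7245590798557186 = 0.7229569360932113

sn(u+v)=0.918531949 cn(u+v)=0.395346757 dn(u+v)=0.722956936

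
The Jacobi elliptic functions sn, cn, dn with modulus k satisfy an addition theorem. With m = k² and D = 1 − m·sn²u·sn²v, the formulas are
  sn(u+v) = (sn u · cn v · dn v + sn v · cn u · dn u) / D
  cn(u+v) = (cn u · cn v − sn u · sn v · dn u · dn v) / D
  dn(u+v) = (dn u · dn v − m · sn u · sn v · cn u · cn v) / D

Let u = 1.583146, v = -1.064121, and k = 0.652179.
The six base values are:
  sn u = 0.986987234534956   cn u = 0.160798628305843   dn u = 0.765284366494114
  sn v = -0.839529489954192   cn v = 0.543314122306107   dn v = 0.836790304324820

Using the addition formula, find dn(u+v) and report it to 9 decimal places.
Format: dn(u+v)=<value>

m = k² = 0.425337448041
D = 1 − m·sn²u·sn²v = 0.7079692360733999
dn(u+v) = (dn u·dn v − m·sn u·sn v·cn u·cn v)/D = 0.6711728752125262/0.7079692360733999 = 0.9480254805068129

dn(u+v)=0.948025481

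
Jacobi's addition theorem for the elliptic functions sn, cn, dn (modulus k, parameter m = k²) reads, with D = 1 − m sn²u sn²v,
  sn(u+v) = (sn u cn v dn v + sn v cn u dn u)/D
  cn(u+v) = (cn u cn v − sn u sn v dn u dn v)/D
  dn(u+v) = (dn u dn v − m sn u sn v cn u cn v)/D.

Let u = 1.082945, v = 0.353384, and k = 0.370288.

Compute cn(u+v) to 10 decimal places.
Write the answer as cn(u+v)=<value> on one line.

cn(u+v)=0.1783856814

sn u = 0.8723777873058388, cn u = 0.4888322782052846, dn u = 0.9463883749143195
sn v = 0.3451524023962139, cn v = 0.938546652607169, dn v = 0.9917992132141777
m = k² = 0.137113202944
D = 1 − m·sn²u·sn²v = 0.9875688795342432
cn(u+v) = (cn u·cn v − sn u·sn v·dn u·dn v)/D = 0.1761681475097331/0.9875688795342432 = 0.1783856814046403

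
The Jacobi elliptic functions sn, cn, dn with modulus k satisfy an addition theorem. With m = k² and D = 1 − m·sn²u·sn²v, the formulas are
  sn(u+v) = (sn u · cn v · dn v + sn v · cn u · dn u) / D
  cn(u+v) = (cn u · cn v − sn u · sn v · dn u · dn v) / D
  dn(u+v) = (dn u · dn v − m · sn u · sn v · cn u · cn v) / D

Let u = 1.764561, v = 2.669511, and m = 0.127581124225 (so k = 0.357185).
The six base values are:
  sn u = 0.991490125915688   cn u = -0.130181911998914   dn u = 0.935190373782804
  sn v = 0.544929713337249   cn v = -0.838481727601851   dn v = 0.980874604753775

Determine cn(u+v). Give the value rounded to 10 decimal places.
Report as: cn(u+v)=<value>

m = k² = 0.127581124225
D = 1 − m·sn²u·sn²v = 0.9627570400211653
cn(u+v) = (cn u·cn v − sn u·sn v·dn u·dn v)/D = -0.386457516617504/0.9627570400211653 = -0.401407105378329

cn(u+v)=-0.4014071054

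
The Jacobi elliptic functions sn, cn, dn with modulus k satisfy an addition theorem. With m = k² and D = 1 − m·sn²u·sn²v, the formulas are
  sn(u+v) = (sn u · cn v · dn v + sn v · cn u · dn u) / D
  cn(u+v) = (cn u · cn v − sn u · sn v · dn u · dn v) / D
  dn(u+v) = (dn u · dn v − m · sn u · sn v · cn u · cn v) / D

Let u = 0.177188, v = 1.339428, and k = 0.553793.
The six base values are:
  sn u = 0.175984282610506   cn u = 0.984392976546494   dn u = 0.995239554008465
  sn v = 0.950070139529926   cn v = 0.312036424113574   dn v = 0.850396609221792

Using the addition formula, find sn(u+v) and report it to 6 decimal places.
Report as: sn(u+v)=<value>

m = k² = 0.306686686849
D = 1 − m·sn²u·sn²v = 0.9914265814719485
sn(u+v) = (sn u·cn v·dn v + sn v·cn u·dn u)/D = 0.9774884612882026/0.9914265814719485 = 0.9859413491183056

sn(u+v)=0.985941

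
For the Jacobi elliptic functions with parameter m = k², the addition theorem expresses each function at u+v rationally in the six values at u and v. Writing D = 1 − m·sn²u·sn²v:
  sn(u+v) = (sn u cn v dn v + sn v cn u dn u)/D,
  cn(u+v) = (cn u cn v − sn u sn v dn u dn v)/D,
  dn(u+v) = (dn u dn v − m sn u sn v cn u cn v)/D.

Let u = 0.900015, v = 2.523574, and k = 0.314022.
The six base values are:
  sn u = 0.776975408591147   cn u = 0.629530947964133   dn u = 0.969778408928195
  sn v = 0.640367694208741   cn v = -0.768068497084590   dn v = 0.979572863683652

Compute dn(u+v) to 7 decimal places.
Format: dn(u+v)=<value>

m = k² = 0.098609816484
D = 1 − m·sn²u·sn²v = 0.9755885528462572
dn(u+v) = (dn u·dn v − m·sn u·sn v·cn u·cn v)/D = 0.9736918462545265/0.9755885528462572 = 0.9980558334902586

dn(u+v)=0.9980558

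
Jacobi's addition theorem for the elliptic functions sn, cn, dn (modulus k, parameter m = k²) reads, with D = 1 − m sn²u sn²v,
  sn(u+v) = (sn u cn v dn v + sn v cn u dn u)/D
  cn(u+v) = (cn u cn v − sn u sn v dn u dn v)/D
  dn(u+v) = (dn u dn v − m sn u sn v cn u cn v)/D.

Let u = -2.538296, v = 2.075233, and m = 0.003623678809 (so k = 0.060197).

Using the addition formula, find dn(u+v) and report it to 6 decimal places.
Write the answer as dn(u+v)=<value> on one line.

dn(u+v)=0.999638

sn u = -0.5696036474700411, cn u = -0.8219195123543577, dn u = 0.9994119788733541
sn v = 0.8765394212001578, cn v = -0.4813300770594878, dn v = 0.9986069548027564
m = k² = 0.003623678809
D = 1 − m·sn²u·sn²v = 0.9990966872817465
dn(u+v) = (dn u·dn v − m·sn u·sn v·cn u·cn v)/D = 0.9987355108012283/0.9990966872817465 = 0.9996384969691964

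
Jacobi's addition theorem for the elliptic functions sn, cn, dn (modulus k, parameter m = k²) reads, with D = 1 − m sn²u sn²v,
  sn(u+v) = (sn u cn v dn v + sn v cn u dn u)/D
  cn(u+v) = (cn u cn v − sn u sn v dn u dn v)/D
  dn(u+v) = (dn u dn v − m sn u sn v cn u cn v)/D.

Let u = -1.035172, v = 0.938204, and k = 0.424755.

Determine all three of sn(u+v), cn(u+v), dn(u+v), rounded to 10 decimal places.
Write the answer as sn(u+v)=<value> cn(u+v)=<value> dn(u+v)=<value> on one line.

sn u = -0.8459454392135801, cn u = 0.5332694570981381, dn u = 0.9332145827036614
sn v = 0.794054806556359, cn v = 0.6078461681912154, dn v = 0.9414048253705377
m = k² = 0.180416810025
D = 1 − m·sn²u·sn²v = 0.9185928287056621
sn(u+v) = (sn u·cn v·dn v + sn v·cn u·dn u)/D = -0.08890956705670398/0.9185928287056621 = -0.09678887563490072
cn(u+v) = (cn u·cn v − sn u·sn v·dn u·dn v)/D = 0.9142799756285048/0.9185928287056621 = 0.9953049349587953
dn(u+v) = (dn u·dn v − m·sn u·sn v·cn u·cn v)/D = 0.9178162158638911/0.9185928287056621 = 0.9991545624813278

sn(u+v)=-0.0967888756 cn(u+v)=0.9953049350 dn(u+v)=0.9991545625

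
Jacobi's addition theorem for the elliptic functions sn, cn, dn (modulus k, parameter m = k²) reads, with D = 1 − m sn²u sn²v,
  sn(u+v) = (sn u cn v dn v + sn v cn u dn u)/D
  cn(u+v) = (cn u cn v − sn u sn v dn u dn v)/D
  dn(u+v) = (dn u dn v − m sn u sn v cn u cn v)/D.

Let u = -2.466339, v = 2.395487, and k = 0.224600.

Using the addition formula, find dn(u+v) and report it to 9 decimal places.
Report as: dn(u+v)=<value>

sn u = -0.6542991033101217, cn u = -0.7562358649307573, dn u = 0.9891430927410474
sn v = 0.7056040403515165, cn v = -0.7086063351675706, dn v = 0.9873624015320654
m = k² = 0.05044516
D = 1 − m·sn²u·sn²v = 0.98924787580993
dn(u+v) = (dn u·dn v − m·sn u·sn v·cn u·cn v)/D = 0.9891228317955318/0.98924787580993 = 0.9998735968835962

dn(u+v)=0.999873597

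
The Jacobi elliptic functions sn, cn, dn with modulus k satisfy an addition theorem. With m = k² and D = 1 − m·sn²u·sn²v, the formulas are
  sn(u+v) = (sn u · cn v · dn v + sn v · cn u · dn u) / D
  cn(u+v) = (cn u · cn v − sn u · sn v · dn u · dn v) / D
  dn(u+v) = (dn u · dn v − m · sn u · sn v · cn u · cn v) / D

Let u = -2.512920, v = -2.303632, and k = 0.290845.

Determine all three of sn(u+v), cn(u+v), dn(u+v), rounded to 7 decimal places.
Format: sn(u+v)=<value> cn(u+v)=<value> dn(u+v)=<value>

sn(u+v)=0.9999999 cn(u+v)=-0.0005099 dn(u+v)=0.9567702

sn u = -0.6397084752806355, cn u = -0.7686176335826056, dn u = 0.9825391394684071
sn v = -0.7826000577492121, cn v = -0.6225248184698582, dn v = 0.9737511329521095
m = k² = 0.084590814025
D = 1 − m·sn²u·sn²v = 0.9787984718618481
sn(u+v) = (sn u·cn v·dn v + sn v·cn u·dn u)/D = 0.9787983445963046/0.9787984718618481 = 0.9999998699777869
cn(u+v) = (cn u·cn v − sn u·sn v·dn u·dn v)/D = -0.0004991338726095748/0.9787984718618481 = -0.0005099454964004325
dn(u+v) = (dn u·dn v − m·sn u·sn v·cn u·cn v)/D = 0.9364852057772186/0.9787984718618481 = 0.9567701960096626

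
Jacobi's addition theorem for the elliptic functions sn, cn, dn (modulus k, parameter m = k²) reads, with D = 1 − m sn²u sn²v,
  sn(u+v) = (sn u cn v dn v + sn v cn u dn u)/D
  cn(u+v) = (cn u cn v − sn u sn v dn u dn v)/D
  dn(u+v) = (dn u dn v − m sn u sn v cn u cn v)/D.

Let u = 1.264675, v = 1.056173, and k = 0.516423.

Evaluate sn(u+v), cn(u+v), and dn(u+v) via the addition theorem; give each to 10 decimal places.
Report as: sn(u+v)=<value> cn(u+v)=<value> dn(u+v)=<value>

sn(u+v)=0.8551986277 cn(u+v)=-0.5183004025 dn(u+v)=0.8971902610

sn u = 0.9318279722827709, cn u = 0.3629003032120247, dn u = 0.8766012872975583
sn v = 0.849188409320323, cn v = 0.5280899975155935, dn v = 0.898711463622117
m = k² = 0.266692714929
D = 1 − m·sn²u·sn²v = 0.833009888517676
sn(u+v) = (sn u·cn v·dn v + sn v·cn u·dn u)/D = 0.712388913493224/0.833009888517676 = 0.8551986276668401
cn(u+v) = (cn u·cn v − sn u·sn v·dn u·dn v)/D = -0.431749360509283/0.833009888517676 = -0.5183004025049116
dn(u+v) = (dn u·dn v − m·sn u·sn v·cn u·cn v)/D = 0.747368359318202/0.833009888517676 = 0.8971902610281477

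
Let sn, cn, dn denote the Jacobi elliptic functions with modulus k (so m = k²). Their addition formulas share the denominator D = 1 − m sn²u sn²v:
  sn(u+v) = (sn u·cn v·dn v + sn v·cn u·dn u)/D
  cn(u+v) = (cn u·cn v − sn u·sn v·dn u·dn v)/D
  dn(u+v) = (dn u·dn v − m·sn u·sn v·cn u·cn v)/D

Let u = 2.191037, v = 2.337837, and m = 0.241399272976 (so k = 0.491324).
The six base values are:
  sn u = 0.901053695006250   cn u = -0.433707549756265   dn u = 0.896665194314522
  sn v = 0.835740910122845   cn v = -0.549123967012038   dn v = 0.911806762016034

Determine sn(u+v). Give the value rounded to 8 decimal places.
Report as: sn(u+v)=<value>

m = k² = 0.241399272976
D = 1 − m·sn²u·sn²v = 0.86310719417082
sn(u+v) = (sn u·cn v·dn v + sn v·cn u·dn u)/D = -0.776164702077822/0.86310719417082 = -0.8992680252462465

sn(u+v)=-0.89926803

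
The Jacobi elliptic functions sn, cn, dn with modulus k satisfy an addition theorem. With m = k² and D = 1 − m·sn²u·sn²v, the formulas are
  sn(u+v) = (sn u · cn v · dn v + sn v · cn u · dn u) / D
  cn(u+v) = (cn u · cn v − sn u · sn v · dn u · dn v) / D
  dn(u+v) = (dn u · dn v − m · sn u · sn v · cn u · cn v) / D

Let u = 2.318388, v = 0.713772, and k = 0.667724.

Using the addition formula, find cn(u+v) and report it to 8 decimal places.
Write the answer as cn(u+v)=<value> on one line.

sn u = 0.9268093401734985, cn u = -0.375532218281154, dn u = 0.7855069462453386
sn v = 0.6361825386570449, cn v = 0.771538578107328, dn v = 0.9052898766041444
m = k² = 0.445855340176
D = 1 − m·sn²u·sn²v = 0.8449976558868678
cn(u+v) = (cn u·cn v − sn u·sn v·dn u·dn v)/D = -0.7090230906763003/0.8449976558868678 = -0.8390829083805502

cn(u+v)=-0.83908291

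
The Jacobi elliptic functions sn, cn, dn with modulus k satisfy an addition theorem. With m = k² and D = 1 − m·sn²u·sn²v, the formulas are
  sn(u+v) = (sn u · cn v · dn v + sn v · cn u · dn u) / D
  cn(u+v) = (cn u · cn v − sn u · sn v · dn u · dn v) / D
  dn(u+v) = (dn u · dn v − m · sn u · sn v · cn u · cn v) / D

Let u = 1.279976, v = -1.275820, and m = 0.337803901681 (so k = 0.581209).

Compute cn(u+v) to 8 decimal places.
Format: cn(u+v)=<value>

sn u = 0.9301741954335723, cn u = 0.3671184633732094, dn u = 0.8412633033344137
sn v = -0.9288845902020202, cn v = 0.3703692995986912, dn v = 0.8417445064597143
m = k² = 0.337803901681
D = 1 − m·sn²u·sn²v = 0.747816450952265
cn(u+v) = (cn u·cn v − sn u·sn v·dn u·dn v)/D = 0.7478099927056177/0.747816450952265 = 0.9999913638612268

cn(u+v)=0.99999136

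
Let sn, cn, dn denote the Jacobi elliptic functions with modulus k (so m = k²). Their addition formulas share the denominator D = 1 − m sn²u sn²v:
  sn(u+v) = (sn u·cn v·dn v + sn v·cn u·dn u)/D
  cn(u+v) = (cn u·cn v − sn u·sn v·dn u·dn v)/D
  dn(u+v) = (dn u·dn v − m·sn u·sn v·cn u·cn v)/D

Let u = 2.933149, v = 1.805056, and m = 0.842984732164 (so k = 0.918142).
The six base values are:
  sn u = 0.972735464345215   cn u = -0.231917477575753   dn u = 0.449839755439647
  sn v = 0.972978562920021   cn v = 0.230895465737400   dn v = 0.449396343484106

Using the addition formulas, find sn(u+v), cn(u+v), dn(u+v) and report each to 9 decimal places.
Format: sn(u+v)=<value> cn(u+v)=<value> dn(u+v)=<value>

sn(u+v)=-0.002336483 cn(u+v)=-0.999997270 dn(u+v)=0.999997699

m = k² = 0.842984732164
D = 1 − m·sn²u·sn²v = 0.2448803840587256
sn(u+v) = (sn u·cn v·dn v + sn v·cn u·dn u)/D = -0.0005721587621952529/0.2448803840587256 = -0.002336482623524641
cn(u+v) = (cn u·cn v − sn u·sn v·dn u·dn v)/D = -0.2448797156383105/0.2448803840587256 = -0.9999972704207497
dn(u+v) = (dn u·dn v − m·sn u·sn v·cn u·cn v)/D = 0.2448798205906418/0.2448803840587256 = 0.9999976990068598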